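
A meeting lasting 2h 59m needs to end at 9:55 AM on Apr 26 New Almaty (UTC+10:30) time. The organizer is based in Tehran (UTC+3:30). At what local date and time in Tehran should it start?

Target end time in UTC: 9:55 AM − 10:30 = 11:25 PM on Apr 25.
Subtract 2 hours and 59 minutes → start 8:26 PM UTC on Apr 25.
Tehran is UTC+3:30: 8:26 PM + 3:30 = 11:56 PM on Apr 25.

11:56 PM on April 25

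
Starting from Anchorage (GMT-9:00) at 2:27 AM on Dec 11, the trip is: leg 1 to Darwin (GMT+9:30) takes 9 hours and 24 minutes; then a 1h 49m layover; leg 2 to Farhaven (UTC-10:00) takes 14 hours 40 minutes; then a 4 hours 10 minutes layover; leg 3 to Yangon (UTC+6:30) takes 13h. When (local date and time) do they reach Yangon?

Convert departure to UTC: 2:27 AM + 9:00 = 11:27 AM UTC on Dec 11.
Add 9 hours 24 minutes leg 1 → 8:51 PM UTC.
Add 1 hour 49 minutes layover in Darwin → 10:40 PM UTC.
Add 14 hours 40 minutes leg 2 → 1:20 PM UTC (Dec 12).
Add 4 hours and 10 minutes layover in Farhaven → 5:30 PM UTC.
Add 13 hours leg 3 → 6:30 AM UTC (Dec 13).
Yangon is UTC+6:30, so local arrival = 6:30 AM + 6:30 = 1:00 PM on Dec 13.

1:00 PM on December 13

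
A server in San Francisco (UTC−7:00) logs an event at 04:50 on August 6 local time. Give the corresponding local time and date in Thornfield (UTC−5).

In UTC: 04:50 + 7:00 = 11:50 on Aug 6.
Thornfield is UTC−5:00: 11:50 − 5:00 = 06:50 on Aug 6.

06:50 on August 6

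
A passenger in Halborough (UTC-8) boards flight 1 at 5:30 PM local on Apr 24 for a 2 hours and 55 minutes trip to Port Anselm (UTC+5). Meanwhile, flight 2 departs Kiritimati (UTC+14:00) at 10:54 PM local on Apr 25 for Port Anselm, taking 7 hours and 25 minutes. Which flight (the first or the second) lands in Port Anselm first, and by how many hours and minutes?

the first, by 11 hours 54 minutes

Flight 1 in UTC: 5:30 PM + 8:00 = 1:30 AM on Apr 25.
+2 hours 55 minutes → arrive 4:25 AM UTC on Apr 25.
Flight 2 in UTC: 10:54 PM − 14:00 = 8:54 AM on Apr 25.
+7 hours 25 minutes → arrive 4:19 PM UTC on Apr 25.
Flight 1 lands earlier by 11 hours 54 minutes.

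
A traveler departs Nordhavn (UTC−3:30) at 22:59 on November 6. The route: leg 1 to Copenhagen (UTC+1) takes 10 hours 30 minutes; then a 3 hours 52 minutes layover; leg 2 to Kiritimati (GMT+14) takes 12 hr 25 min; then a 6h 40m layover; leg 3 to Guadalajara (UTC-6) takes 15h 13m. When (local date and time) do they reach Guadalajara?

21:09 on Nov 8

Convert departure to UTC: 22:59 + 3:30 = 02:29 UTC on Nov 7.
Add 10 hours and 30 minutes leg 1 → 12:59 UTC.
Add 3 hours and 52 minutes layover in Copenhagen → 16:51 UTC.
Add 12 hours 25 minutes leg 2 → 05:16 UTC (Nov 8).
Add 6 hours and 40 minutes layover in Kiritimati → 11:56 UTC.
Add 15 hours and 13 minutes leg 3 → 03:09 UTC (Nov 9).
Guadalajara is UTC−6:00, so local arrival = 03:09 − 6:00 = 21:09 on Nov 8.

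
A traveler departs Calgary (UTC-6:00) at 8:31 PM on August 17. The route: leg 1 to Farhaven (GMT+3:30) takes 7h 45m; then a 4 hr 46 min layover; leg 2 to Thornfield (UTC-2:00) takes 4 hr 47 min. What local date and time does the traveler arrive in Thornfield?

5:49 PM on August 18

Convert departure to UTC: 8:31 PM + 6:00 = 2:31 AM UTC on Aug 18.
Add 7 hours 45 minutes leg 1 → 10:16 AM UTC.
Add 4 hours 46 minutes layover in Farhaven → 3:02 PM UTC.
Add 4 hours 47 minutes leg 2 → 7:49 PM UTC.
Thornfield is UTC−2:00, so local arrival = 7:49 PM − 2:00 = 5:49 PM on Aug 18.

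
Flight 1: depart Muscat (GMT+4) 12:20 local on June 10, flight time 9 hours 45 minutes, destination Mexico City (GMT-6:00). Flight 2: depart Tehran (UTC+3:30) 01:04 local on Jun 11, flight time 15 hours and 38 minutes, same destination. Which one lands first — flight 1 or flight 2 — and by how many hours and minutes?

the first, by 19 hours 7 minutes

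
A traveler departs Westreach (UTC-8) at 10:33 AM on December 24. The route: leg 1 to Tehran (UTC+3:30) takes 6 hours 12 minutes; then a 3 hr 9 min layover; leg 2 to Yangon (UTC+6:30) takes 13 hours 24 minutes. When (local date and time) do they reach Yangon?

Convert departure to UTC: 10:33 AM + 8:00 = 6:33 PM UTC on Dec 24.
Add 6 hours 12 minutes leg 1 → 12:45 AM UTC (Dec 25).
Add 3 hours and 9 minutes layover in Tehran → 3:54 AM UTC.
Add 13 hours and 24 minutes leg 2 → 5:18 PM UTC.
Yangon is UTC+6:30, so local arrival = 5:18 PM + 6:30 = 11:48 PM on Dec 25.

11:48 PM on December 25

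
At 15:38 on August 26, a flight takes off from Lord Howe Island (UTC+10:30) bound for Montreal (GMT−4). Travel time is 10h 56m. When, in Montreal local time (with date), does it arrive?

12:04 on August 26

Montreal is 14:30 behind Lord Howe Island.
After 10 hours and 56 minutes it is 02:34 (Aug 27) in Lord Howe Island.
Shift by the zone difference: 02:34 − 14:30 = 12:04 on Aug 26 in Montreal.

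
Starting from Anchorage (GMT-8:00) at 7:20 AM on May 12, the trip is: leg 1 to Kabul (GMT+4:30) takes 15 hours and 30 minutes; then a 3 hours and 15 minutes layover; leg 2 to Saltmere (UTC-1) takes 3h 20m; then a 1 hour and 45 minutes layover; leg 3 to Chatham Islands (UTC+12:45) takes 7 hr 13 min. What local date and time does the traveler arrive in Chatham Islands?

11:08 AM on May 14

Convert departure to UTC: 7:20 AM + 8:00 = 3:20 PM UTC on May 12.
Add 15 hours and 30 minutes leg 1 → 6:50 AM UTC (May 13).
Add 3 hours and 15 minutes layover in Kabul → 10:05 AM UTC.
Add 3 hours and 20 minutes leg 2 → 1:25 PM UTC.
Add 1 hour 45 minutes layover in Saltmere → 3:10 PM UTC.
Add 7 hours 13 minutes leg 3 → 10:23 PM UTC.
Chatham Islands is UTC+12:45, so local arrival = 10:23 PM + 12:45 = 11:08 AM on May 14.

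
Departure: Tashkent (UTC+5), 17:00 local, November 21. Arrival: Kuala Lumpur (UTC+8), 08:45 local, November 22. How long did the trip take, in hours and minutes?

12 hours 45 minutes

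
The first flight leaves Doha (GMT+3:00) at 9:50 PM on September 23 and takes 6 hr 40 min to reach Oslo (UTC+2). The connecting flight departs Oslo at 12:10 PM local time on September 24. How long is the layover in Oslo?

Convert departure to UTC: 9:50 PM − 3:00 = 6:50 PM UTC on Sep 23.
Add 6 hours and 40 minutes flight time → 1:30 AM UTC (Sep 24).
Oslo is UTC+2:00, so local arrival = 1:30 AM + 2:00 = 3:30 AM on Sep 24.
Layover = 12:10 PM − 3:30 AM = 8 hours 40 minutes.

8 hours 40 minutes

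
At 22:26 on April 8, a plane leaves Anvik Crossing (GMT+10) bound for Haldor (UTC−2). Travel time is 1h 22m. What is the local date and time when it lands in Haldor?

11:48 on Apr 8

Haldor is 12:00 behind Anvik Crossing.
After 1 hour 22 minutes it is 23:48 in Anvik Crossing.
Shift by the zone difference: 23:48 − 12:00 = 11:48 on Apr 8 in Haldor.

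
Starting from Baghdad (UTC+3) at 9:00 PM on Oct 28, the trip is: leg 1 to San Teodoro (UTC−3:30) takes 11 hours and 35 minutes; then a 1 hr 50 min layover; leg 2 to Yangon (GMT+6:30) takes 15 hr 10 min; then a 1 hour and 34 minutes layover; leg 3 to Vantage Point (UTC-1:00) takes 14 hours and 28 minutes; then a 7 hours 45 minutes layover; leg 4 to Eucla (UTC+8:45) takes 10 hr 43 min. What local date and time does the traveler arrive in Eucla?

5:50 PM on October 31

Convert departure to UTC: 9:00 PM − 3:00 = 6:00 PM UTC on Oct 28.
Add 11 hours and 35 minutes leg 1 → 5:35 AM UTC (Oct 29).
Add 1 hour and 50 minutes layover in San Teodoro → 7:25 AM UTC.
Add 15 hours and 10 minutes leg 2 → 10:35 PM UTC.
Add 1 hour 34 minutes layover in Yangon → 12:09 AM UTC (Oct 30).
Add 14 hours and 28 minutes leg 3 → 2:37 PM UTC.
Add 7 hours 45 minutes layover in Vantage Point → 10:22 PM UTC.
Add 10 hours and 43 minutes leg 4 → 9:05 AM UTC (Oct 31).
Eucla is UTC+8:45, so local arrival = 9:05 AM + 8:45 = 5:50 PM on Oct 31.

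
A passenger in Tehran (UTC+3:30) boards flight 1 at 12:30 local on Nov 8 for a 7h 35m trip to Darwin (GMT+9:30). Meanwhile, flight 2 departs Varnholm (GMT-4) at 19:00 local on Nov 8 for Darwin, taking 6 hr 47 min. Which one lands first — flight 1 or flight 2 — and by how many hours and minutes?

the first, by 13 hours 12 minutes

Flight 1 in UTC: 12:30 − 3:30 = 09:00 on Nov 8.
+7 hours and 35 minutes → arrive 16:35 UTC on Nov 8.
Flight 2 in UTC: 19:00 + 4:00 = 23:00 on Nov 8.
+6 hours and 47 minutes → arrive 05:47 UTC on Nov 9.
Flight 1 lands earlier by 13 hours 12 minutes.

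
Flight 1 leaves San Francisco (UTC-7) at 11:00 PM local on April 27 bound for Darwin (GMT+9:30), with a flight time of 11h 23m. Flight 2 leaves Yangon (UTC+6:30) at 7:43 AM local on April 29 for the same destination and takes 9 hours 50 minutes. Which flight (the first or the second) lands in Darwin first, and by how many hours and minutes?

Flight 1 in UTC: 11:00 PM + 7:00 = 6:00 AM on Apr 28.
+11 hours 23 minutes → arrive 5:23 PM UTC on Apr 28.
Flight 2 in UTC: 7:43 AM − 6:30 = 1:13 AM on Apr 29.
+9 hours and 50 minutes → arrive 11:03 AM UTC on Apr 29.
Flight 1 lands earlier by 17 hours 40 minutes.

the first, by 17 hours 40 minutes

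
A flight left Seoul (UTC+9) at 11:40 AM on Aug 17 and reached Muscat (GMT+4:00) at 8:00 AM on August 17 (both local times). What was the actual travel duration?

Muscat is 5:00 behind Seoul.
Clock-face elapsed time (ignoring zones) is −3 hours 40 minutes.
Actual elapsed = −3 hours 40 minutes + 5:00 = 1 hour 20 minutes.

1 hour 20 minutes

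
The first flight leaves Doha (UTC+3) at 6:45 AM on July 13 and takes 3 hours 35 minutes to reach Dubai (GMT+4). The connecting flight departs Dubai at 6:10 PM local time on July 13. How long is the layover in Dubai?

Convert departure to UTC: 6:45 AM − 3:00 = 3:45 AM UTC on Jul 13.
Add 3 hours and 35 minutes flight time → 7:20 AM UTC.
Dubai is UTC+4:00, so local arrival = 7:20 AM + 4:00 = 11:20 AM on Jul 13.
Layover = 6:10 PM − 11:20 AM = 6 hours 50 minutes.

6 hours 50 minutes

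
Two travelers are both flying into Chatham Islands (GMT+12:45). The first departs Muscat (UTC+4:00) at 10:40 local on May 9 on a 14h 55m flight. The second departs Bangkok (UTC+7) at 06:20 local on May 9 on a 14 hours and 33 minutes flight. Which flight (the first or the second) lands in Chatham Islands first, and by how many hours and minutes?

the second, by 7 hours 42 minutes

Flight 1 in UTC: 10:40 − 4:00 = 06:40 on May 9.
+14 hours 55 minutes → arrive 21:35 UTC on May 9.
Flight 2 in UTC: 06:20 − 7:00 = 23:20 on May 8.
+14 hours 33 minutes → arrive 13:53 UTC on May 9.
Flight 2 lands earlier by 7 hours 42 minutes.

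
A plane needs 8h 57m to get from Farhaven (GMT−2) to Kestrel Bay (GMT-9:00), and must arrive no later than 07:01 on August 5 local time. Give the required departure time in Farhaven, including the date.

05:04 on August 5

Target arrival in UTC: 07:01 + 9:00 = 16:01 on Aug 5.
Subtract 8 hours and 57 minutes → departure 07:04 UTC on Aug 5.
Farhaven is UTC−2:00: 07:04 − 2:00 = 05:04 on Aug 5.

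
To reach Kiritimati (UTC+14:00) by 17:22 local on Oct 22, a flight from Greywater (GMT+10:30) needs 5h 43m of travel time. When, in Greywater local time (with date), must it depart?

Target arrival in UTC: 17:22 − 14:00 = 03:22 on Oct 22.
Subtract 5 hours 43 minutes → departure 21:39 UTC on Oct 21.
Greywater is UTC+10:30: 21:39 + 10:30 = 08:09 on Oct 22.

08:09 on October 22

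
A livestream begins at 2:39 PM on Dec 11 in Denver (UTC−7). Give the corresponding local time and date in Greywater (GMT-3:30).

In UTC: 2:39 PM + 7:00 = 9:39 PM on Dec 11.
Greywater is UTC−3:30: 9:39 PM − 3:30 = 6:09 PM on Dec 11.

6:09 PM on Dec 11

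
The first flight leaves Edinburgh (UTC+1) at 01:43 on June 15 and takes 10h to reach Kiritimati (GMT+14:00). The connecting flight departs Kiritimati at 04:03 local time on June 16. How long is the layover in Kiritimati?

3 hours 20 minutes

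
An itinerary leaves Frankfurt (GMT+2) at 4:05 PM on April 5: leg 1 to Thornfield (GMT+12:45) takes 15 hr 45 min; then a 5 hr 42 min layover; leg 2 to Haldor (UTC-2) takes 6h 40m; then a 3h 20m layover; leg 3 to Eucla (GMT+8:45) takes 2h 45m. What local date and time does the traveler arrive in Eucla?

9:02 AM on Apr 7

Convert departure to UTC: 4:05 PM − 2:00 = 2:05 PM UTC on Apr 5.
Add 15 hours 45 minutes leg 1 → 5:50 AM UTC (Apr 6).
Add 5 hours 42 minutes layover in Thornfield → 11:32 AM UTC.
Add 6 hours and 40 minutes leg 2 → 6:12 PM UTC.
Add 3 hours 20 minutes layover in Haldor → 9:32 PM UTC.
Add 2 hours 45 minutes leg 3 → 12:17 AM UTC (Apr 7).
Eucla is UTC+8:45, so local arrival = 12:17 AM + 8:45 = 9:02 AM on Apr 7.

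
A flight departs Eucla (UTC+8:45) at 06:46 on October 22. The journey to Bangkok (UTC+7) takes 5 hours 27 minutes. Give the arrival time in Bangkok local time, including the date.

10:28 on Oct 22

Bangkok is 1:45 behind Eucla.
After 5 hours 27 minutes it is 12:13 in Eucla.
Shift by the zone difference: 12:13 − 1:45 = 10:28 on Oct 22 in Bangkok.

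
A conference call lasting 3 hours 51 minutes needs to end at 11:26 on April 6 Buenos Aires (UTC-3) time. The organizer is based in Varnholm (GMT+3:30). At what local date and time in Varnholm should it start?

Target end time in UTC: 11:26 + 3:00 = 14:26 on Apr 6.
Subtract 3 hours and 51 minutes → start 10:35 UTC on Apr 6.
Varnholm is UTC+3:30: 10:35 + 3:30 = 14:05 on Apr 6.

14:05 on April 6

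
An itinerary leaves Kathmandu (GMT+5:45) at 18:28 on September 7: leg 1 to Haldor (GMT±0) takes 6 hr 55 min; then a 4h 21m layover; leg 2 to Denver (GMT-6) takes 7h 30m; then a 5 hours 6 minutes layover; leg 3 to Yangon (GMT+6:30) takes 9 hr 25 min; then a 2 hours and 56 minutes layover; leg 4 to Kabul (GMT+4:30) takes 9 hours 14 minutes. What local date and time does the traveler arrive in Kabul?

14:40 on Sep 9

Convert departure to UTC: 18:28 − 5:45 = 12:43 UTC on Sep 7.
Add 6 hours 55 minutes leg 1 → 19:38 UTC.
Add 4 hours 21 minutes layover in Haldor → 23:59 UTC.
Add 7 hours 30 minutes leg 2 → 07:29 UTC (Sep 8).
Add 5 hours and 6 minutes layover in Denver → 12:35 UTC.
Add 9 hours 25 minutes leg 3 → 22:00 UTC.
Add 2 hours and 56 minutes layover in Yangon → 00:56 UTC (Sep 9).
Add 9 hours and 14 minutes leg 4 → 10:10 UTC.
Kabul is UTC+4:30, so local arrival = 10:10 + 4:30 = 14:40 on Sep 9.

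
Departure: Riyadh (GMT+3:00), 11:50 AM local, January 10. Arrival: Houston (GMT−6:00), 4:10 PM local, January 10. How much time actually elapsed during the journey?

13 hours 20 minutes

Houston is 9:00 behind Riyadh.
Clock-face elapsed time (ignoring zones) is 4 hours 20 minutes.
Actual elapsed = 4 hours 20 minutes + 9:00 = 13 hours 20 minutes.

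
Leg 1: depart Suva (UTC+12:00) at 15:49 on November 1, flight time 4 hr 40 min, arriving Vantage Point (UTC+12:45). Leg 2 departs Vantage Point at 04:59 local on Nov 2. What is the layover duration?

7 hours 45 minutes

Convert departure to UTC: 15:49 − 12:00 = 03:49 UTC on Nov 1.
Add 4 hours 40 minutes flight time → 08:29 UTC.
Vantage Point is UTC+12:45, so local arrival = 08:29 + 12:45 = 21:14 on Nov 1.
Layover = 04:59 − 21:14 (+1 day) = 7 hours 45 minutes.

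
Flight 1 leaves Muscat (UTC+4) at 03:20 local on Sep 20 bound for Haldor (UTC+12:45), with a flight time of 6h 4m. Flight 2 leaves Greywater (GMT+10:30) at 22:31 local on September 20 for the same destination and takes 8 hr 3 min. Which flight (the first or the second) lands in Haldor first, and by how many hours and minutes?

the first, by 14 hours 40 minutes

Flight 1 in UTC: 03:20 − 4:00 = 23:20 on Sep 19.
+6 hours and 4 minutes → arrive 05:24 UTC on Sep 20.
Flight 2 in UTC: 22:31 − 10:30 = 12:01 on Sep 20.
+8 hours and 3 minutes → arrive 20:04 UTC on Sep 20.
Flight 1 lands earlier by 14 hours 40 minutes.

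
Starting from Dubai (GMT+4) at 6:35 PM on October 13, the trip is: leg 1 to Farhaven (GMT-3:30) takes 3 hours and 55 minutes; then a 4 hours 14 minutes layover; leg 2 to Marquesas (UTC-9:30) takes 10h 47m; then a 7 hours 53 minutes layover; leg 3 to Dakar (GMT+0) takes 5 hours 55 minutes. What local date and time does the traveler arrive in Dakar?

11:19 PM on October 14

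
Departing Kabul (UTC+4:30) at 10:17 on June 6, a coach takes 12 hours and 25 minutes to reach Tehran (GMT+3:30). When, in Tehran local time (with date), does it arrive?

21:42 on June 6

Tehran is 1:00 behind Kabul.
After 12 hours 25 minutes it is 22:42 in Kabul.
Shift by the zone difference: 22:42 − 1:00 = 21:42 on Jun 6 in Tehran.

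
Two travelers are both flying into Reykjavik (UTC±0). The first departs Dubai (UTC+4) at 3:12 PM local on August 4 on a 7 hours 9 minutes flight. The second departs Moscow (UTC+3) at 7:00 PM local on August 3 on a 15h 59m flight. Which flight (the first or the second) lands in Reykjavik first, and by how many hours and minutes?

the second, by 10 hours 22 minutes

Flight 1 in UTC: 3:12 PM − 4:00 = 11:12 AM on Aug 4.
+7 hours 9 minutes → arrive 6:21 PM UTC on Aug 4.
Flight 2 in UTC: 7:00 PM − 3:00 = 4:00 PM on Aug 3.
+15 hours and 59 minutes → arrive 7:59 AM UTC on Aug 4.
Flight 2 lands earlier by 10 hours 22 minutes.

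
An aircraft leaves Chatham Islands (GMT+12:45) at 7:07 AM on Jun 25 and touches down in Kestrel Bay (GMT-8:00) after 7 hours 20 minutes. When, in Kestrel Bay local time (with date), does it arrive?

5:42 PM on June 24

Convert departure to UTC: 7:07 AM − 12:45 = 6:22 PM UTC on Jun 24.
Add 7 hours and 20 minutes travel time → 1:42 AM UTC (Jun 25).
Kestrel Bay is UTC−8:00, so local arrival = 1:42 AM − 8:00 = 5:42 PM on Jun 24.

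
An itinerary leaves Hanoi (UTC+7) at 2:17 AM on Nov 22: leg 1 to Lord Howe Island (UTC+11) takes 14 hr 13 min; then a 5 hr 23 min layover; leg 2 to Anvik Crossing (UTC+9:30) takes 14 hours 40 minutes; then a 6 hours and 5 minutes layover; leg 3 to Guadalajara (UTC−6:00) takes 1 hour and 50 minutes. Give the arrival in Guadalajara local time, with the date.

7:28 AM on Nov 23

Convert departure to UTC: 2:17 AM − 7:00 = 7:17 PM UTC on Nov 21.
Add 14 hours and 13 minutes leg 1 → 9:30 AM UTC (Nov 22).
Add 5 hours and 23 minutes layover in Lord Howe Island → 2:53 PM UTC.
Add 14 hours and 40 minutes leg 2 → 5:33 AM UTC (Nov 23).
Add 6 hours and 5 minutes layover in Anvik Crossing → 11:38 AM UTC.
Add 1 hour and 50 minutes leg 3 → 1:28 PM UTC.
Guadalajara is UTC−6:00, so local arrival = 1:28 PM − 6:00 = 7:28 AM on Nov 23.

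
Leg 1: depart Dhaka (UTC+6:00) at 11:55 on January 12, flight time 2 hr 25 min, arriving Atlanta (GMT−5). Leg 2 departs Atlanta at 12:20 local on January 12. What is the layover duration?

9 hours

Convert departure to UTC: 11:55 − 6:00 = 05:55 UTC on Jan 12.
Add 2 hours and 25 minutes flight time → 08:20 UTC.
Atlanta is UTC−5:00, so local arrival = 08:20 − 5:00 = 03:20 on Jan 12.
Layover = 12:20 − 03:20 = 9 hours.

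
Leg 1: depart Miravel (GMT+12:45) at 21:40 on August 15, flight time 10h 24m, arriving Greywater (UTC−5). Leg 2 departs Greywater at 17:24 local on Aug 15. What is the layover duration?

3 hours 5 minutes

Convert departure to UTC: 21:40 − 12:45 = 08:55 UTC on Aug 15.
Add 10 hours and 24 minutes flight time → 19:19 UTC.
Greywater is UTC−5:00, so local arrival = 19:19 − 5:00 = 14:19 on Aug 15.
Layover = 17:24 − 14:19 = 3 hours 5 minutes.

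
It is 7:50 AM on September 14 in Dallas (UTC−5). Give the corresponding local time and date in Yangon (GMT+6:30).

7:20 PM on September 14

In UTC: 7:50 AM + 5:00 = 12:50 PM on Sep 14.
Yangon is UTC+6:30: 12:50 PM + 6:30 = 7:20 PM on Sep 14.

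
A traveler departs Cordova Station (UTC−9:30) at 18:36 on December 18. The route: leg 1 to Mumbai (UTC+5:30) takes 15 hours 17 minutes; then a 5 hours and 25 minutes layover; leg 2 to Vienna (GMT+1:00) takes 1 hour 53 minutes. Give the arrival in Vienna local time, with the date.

Convert departure to UTC: 18:36 + 9:30 = 04:06 UTC on Dec 19.
Add 15 hours and 17 minutes leg 1 → 19:23 UTC.
Add 5 hours and 25 minutes layover in Mumbai → 00:48 UTC (Dec 20).
Add 1 hour 53 minutes leg 2 → 02:41 UTC.
Vienna is UTC+1:00, so local arrival = 02:41 + 1:00 = 03:41 on Dec 20.

03:41 on December 20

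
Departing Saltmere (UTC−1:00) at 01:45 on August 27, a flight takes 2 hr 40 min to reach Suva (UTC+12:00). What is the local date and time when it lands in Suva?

Convert departure to UTC: 01:45 + 1:00 = 02:45 UTC on Aug 27.
Add 2 hours 40 minutes travel time → 05:25 UTC.
Suva is UTC+12:00, so local arrival = 05:25 + 12:00 = 17:25 on Aug 27.

17:25 on August 27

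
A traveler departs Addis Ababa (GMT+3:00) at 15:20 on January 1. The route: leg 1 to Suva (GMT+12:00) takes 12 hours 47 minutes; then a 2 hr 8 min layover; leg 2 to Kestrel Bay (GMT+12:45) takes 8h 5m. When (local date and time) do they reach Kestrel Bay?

00:05 on Jan 3

Convert departure to UTC: 15:20 − 3:00 = 12:20 UTC on Jan 1.
Add 12 hours 47 minutes leg 1 → 01:07 UTC (Jan 2).
Add 2 hours 8 minutes layover in Suva → 03:15 UTC.
Add 8 hours 5 minutes leg 2 → 11:20 UTC.
Kestrel Bay is UTC+12:45, so local arrival = 11:20 + 12:45 = 00:05 on Jan 3.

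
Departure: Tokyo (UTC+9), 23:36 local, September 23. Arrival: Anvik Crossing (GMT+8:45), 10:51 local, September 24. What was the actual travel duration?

11 hours 30 minutes

Departure in UTC: 23:36 − 9:00 = 14:36 on Sep 23.
Arrival in UTC: 10:51 − 8:45 = 02:06 on Sep 24.
Elapsed = 02:06 − 14:36 (+1 day) = 11 hours 30 minutes.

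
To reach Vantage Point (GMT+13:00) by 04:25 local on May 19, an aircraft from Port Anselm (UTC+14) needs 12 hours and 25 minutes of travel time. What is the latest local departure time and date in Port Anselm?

Target arrival in UTC: 04:25 − 13:00 = 15:25 on May 18.
Subtract 12 hours and 25 minutes → departure 03:00 UTC on May 18.
Port Anselm is UTC+14:00: 03:00 + 14:00 = 17:00 on May 18.

17:00 on May 18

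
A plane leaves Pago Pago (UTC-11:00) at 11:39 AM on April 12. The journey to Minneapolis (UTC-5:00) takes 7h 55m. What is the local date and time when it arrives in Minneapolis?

Convert departure to UTC: 11:39 AM + 11:00 = 10:39 PM UTC on Apr 12.
Add 7 hours and 55 minutes travel time → 6:34 AM UTC (Apr 13).
Minneapolis is UTC−5:00, so local arrival = 6:34 AM − 5:00 = 1:34 AM on Apr 13.

1:34 AM on April 13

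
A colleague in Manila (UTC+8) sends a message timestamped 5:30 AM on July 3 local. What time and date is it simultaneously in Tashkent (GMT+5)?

2:30 AM on July 3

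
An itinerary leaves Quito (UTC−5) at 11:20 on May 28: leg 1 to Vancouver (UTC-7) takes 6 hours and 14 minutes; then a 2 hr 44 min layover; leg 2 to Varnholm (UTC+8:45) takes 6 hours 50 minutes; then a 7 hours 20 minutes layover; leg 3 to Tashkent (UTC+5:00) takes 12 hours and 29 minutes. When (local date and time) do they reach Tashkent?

Convert departure to UTC: 11:20 + 5:00 = 16:20 UTC on May 28.
Add 6 hours 14 minutes leg 1 → 22:34 UTC.
Add 2 hours and 44 minutes layover in Vancouver → 01:18 UTC (May 29).
Add 6 hours 50 minutes leg 2 → 08:08 UTC.
Add 7 hours and 20 minutes layover in Varnholm → 15:28 UTC.
Add 12 hours and 29 minutes leg 3 → 03:57 UTC (May 30).
Tashkent is UTC+5:00, so local arrival = 03:57 + 5:00 = 08:57 on May 30.

08:57 on May 30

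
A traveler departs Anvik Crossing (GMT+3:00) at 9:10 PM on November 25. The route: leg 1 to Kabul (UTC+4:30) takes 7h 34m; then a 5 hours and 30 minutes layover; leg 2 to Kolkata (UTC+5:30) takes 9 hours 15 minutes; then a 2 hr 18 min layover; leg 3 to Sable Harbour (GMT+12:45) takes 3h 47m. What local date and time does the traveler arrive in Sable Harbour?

Convert departure to UTC: 9:10 PM − 3:00 = 6:10 PM UTC on Nov 25.
Add 7 hours and 34 minutes leg 1 → 1:44 AM UTC (Nov 26).
Add 5 hours 30 minutes layover in Kabul → 7:14 AM UTC.
Add 9 hours and 15 minutes leg 2 → 4:29 PM UTC.
Add 2 hours and 18 minutes layover in Kolkata → 6:47 PM UTC.
Add 3 hours 47 minutes leg 3 → 10:34 PM UTC.
Sable Harbour is UTC+12:45, so local arrival = 10:34 PM + 12:45 = 11:19 AM on Nov 27.

11:19 AM on November 27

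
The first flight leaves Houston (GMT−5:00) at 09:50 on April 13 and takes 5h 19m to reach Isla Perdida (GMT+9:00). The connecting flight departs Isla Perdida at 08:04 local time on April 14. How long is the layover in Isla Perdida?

2 hours 55 minutes

Convert departure to UTC: 09:50 + 5:00 = 14:50 UTC on Apr 13.
Add 5 hours and 19 minutes flight time → 20:09 UTC.
Isla Perdida is UTC+9:00, so local arrival = 20:09 + 9:00 = 05:09 on Apr 14.
Layover = 08:04 − 05:09 = 2 hours 55 minutes.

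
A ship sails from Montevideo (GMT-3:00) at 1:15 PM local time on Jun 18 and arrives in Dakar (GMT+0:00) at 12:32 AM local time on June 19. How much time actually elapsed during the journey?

8 hours 17 minutes

Departure in UTC: 1:15 PM + 3:00 = 4:15 PM on Jun 18.
Arrival is already UTC: 12:32 AM on Jun 19.
Elapsed = 12:32 AM − 4:15 PM (+1 day) = 8 hours 17 minutes.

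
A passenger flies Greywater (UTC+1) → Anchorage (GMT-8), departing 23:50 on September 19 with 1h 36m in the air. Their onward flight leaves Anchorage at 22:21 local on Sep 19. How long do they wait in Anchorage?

5 hours 55 minutes

Convert departure to UTC: 23:50 − 1:00 = 22:50 UTC on Sep 19.
Add 1 hour 36 minutes flight time → 00:26 UTC (Sep 20).
Anchorage is UTC−8:00, so local arrival = 00:26 − 8:00 = 16:26 on Sep 19.
Layover = 22:21 − 16:26 = 5 hours 55 minutes.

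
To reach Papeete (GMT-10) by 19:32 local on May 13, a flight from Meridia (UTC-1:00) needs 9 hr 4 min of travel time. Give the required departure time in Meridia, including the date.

Target arrival in UTC: 19:32 + 10:00 = 05:32 on May 14.
Subtract 9 hours and 4 minutes → departure 20:28 UTC on May 13.
Meridia is UTC−1:00: 20:28 − 1:00 = 19:28 on May 13.

19:28 on May 13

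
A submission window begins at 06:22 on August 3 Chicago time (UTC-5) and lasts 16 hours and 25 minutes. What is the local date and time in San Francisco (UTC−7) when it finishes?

San Francisco is 2:00 behind Chicago.
After 16 hours and 25 minutes it is 22:47 in Chicago.
Shift by the zone difference: 22:47 − 2:00 = 20:47 on Aug 3 in San Francisco.

20:47 on August 3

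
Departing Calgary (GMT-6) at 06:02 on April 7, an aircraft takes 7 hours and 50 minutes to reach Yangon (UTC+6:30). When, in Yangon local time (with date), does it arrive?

02:22 on April 8

Convert departure to UTC: 06:02 + 6:00 = 12:02 UTC on Apr 7.
Add 7 hours 50 minutes travel time → 19:52 UTC.
Yangon is UTC+6:30, so local arrival = 19:52 + 6:30 = 02:22 on Apr 8.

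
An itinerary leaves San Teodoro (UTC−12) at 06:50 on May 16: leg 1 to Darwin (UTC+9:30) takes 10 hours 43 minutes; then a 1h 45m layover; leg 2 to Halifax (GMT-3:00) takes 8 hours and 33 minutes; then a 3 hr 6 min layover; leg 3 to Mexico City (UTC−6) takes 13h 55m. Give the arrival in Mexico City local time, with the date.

02:52 on May 18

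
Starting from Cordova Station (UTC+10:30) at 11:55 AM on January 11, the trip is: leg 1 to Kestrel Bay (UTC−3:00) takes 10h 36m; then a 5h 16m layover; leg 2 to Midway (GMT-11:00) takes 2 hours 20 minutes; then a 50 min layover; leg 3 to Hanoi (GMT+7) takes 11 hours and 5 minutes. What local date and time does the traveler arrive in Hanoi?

2:32 PM on Jan 12

Convert departure to UTC: 11:55 AM − 10:30 = 1:25 AM UTC on Jan 11.
Add 10 hours 36 minutes leg 1 → 12:01 PM UTC.
Add 5 hours and 16 minutes layover in Kestrel Bay → 5:17 PM UTC.
Add 2 hours 20 minutes leg 2 → 7:37 PM UTC.
Add 50 minutes layover in Midway → 8:27 PM UTC.
Add 11 hours and 5 minutes leg 3 → 7:32 AM UTC (Jan 12).
Hanoi is UTC+7:00, so local arrival = 7:32 AM + 7:00 = 2:32 PM on Jan 12.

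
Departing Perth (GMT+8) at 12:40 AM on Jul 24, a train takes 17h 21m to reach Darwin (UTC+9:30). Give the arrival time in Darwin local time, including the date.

7:31 PM on Jul 24

Convert departure to UTC: 12:40 AM − 8:00 = 4:40 PM UTC on Jul 23.
Add 17 hours and 21 minutes travel time → 10:01 AM UTC (Jul 24).
Darwin is UTC+9:30, so local arrival = 10:01 AM + 9:30 = 7:31 PM on Jul 24.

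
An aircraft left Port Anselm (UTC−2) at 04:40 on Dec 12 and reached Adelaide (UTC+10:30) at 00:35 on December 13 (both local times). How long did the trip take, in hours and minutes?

Adelaide is 12:30 ahead of Port Anselm.
Clock-face elapsed time (ignoring zones) is 19 hours 55 minutes.
Actual elapsed = 19 hours 55 minutes − 12:30 = 7 hours 25 minutes.

7 hours 25 minutes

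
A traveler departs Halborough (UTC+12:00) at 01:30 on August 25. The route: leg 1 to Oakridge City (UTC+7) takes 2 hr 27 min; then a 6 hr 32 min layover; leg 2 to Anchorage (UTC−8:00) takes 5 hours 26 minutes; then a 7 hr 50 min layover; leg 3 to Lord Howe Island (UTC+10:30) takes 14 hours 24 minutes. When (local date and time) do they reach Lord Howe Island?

Convert departure to UTC: 01:30 − 12:00 = 13:30 UTC on Aug 24.
Add 2 hours 27 minutes leg 1 → 15:57 UTC.
Add 6 hours 32 minutes layover in Oakridge City → 22:29 UTC.
Add 5 hours and 26 minutes leg 2 → 03:55 UTC (Aug 25).
Add 7 hours and 50 minutes layover in Anchorage → 11:45 UTC.
Add 14 hours and 24 minutes leg 3 → 02:09 UTC (Aug 26).
Lord Howe Island is UTC+10:30, so local arrival = 02:09 + 10:30 = 12:39 on Aug 26.

12:39 on August 26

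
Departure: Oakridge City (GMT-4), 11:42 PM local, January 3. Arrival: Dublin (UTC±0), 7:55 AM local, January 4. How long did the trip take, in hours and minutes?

4 hours 13 minutes

Departure in UTC: 11:42 PM + 4:00 = 3:42 AM on Jan 4.
Arrival is already UTC: 7:55 AM on Jan 4.
Elapsed = 7:55 AM − 3:42 AM = 4 hours 13 minutes.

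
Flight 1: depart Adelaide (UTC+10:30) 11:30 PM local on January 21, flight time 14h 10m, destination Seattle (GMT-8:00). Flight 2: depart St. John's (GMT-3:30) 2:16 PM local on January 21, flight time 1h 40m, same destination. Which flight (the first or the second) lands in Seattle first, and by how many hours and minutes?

the second, by 7 hours 44 minutes

Flight 1 in UTC: 11:30 PM − 10:30 = 1:00 PM on Jan 21.
+14 hours and 10 minutes → arrive 3:10 AM UTC on Jan 22.
Flight 2 in UTC: 2:16 PM + 3:30 = 5:46 PM on Jan 21.
+1 hour and 40 minutes → arrive 7:26 PM UTC on Jan 21.
Flight 2 lands earlier by 7 hours 44 minutes.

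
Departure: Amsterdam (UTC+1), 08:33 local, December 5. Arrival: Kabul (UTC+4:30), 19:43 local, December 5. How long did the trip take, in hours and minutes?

7 hours 40 minutes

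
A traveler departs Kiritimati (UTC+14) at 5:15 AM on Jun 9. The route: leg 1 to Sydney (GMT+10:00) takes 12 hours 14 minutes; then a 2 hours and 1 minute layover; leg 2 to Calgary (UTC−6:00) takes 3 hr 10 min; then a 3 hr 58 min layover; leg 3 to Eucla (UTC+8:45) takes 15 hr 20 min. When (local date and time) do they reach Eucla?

Convert departure to UTC: 5:15 AM − 14:00 = 3:15 PM UTC on Jun 8.
Add 12 hours 14 minutes leg 1 → 3:29 AM UTC (Jun 9).
Add 2 hours 1 minute layover in Sydney → 5:30 AM UTC.
Add 3 hours and 10 minutes leg 2 → 8:40 AM UTC.
Add 3 hours 58 minutes layover in Calgary → 12:38 PM UTC.
Add 15 hours 20 minutes leg 3 → 3:58 AM UTC (Jun 10).
Eucla is UTC+8:45, so local arrival = 3:58 AM + 8:45 = 12:43 PM on Jun 10.

12:43 PM on Jun 10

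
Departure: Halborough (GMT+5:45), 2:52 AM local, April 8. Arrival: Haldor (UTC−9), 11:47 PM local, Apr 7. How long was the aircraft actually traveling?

Departure in UTC: 2:52 AM − 5:45 = 9:07 PM on Apr 7.
Arrival in UTC: 11:47 PM + 9:00 = 8:47 AM on Apr 8.
Elapsed = 8:47 AM − 9:07 PM (+1 day) = 11 hours 40 minutes.

11 hours 40 minutes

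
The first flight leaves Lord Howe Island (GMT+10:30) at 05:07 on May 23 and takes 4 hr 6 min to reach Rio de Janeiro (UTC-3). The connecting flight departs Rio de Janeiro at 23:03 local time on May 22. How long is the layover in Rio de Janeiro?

3 hours 20 minutes

Convert departure to UTC: 05:07 − 10:30 = 18:37 UTC on May 22.
Add 4 hours 6 minutes flight time → 22:43 UTC.
Rio de Janeiro is UTC−3:00, so local arrival = 22:43 − 3:00 = 19:43 on May 22.
Layover = 23:03 − 19:43 = 3 hours 20 minutes.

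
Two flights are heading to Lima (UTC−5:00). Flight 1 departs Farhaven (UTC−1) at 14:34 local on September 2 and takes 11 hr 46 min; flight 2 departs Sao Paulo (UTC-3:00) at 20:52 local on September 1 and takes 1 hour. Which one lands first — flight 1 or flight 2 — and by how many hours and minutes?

the second, by 26 hours 28 minutes

Flight 1 in UTC: 14:34 + 1:00 = 15:34 on Sep 2.
+11 hours and 46 minutes → arrive 03:20 UTC on Sep 3.
Flight 2 in UTC: 20:52 + 3:00 = 23:52 on Sep 1.
+1 hour → arrive 00:52 UTC on Sep 2.
Flight 2 lands earlier by 26 hours 28 minutes.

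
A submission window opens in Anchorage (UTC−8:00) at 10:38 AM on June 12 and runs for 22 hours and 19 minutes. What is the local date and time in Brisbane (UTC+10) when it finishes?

2:57 AM on Jun 14

Convert start to UTC: 10:38 AM + 8:00 = 6:38 PM UTC on Jun 12.
Add 22 hours 19 minutes duration → 4:57 PM UTC (Jun 13).
Brisbane is UTC+10:00, so local end time = 4:57 PM + 10:00 = 2:57 AM on Jun 14.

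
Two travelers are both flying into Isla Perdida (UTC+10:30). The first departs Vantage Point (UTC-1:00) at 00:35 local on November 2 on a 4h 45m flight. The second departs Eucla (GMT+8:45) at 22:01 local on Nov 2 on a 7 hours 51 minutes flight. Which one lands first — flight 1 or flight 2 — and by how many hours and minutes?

Flight 1 in UTC: 00:35 + 1:00 = 01:35 on Nov 2.
+4 hours 45 minutes → arrive 06:20 UTC on Nov 2.
Flight 2 in UTC: 22:01 − 8:45 = 13:16 on Nov 2.
+7 hours and 51 minutes → arrive 21:07 UTC on Nov 2.
Flight 1 lands earlier by 14 hours 47 minutes.

the first, by 14 hours 47 minutes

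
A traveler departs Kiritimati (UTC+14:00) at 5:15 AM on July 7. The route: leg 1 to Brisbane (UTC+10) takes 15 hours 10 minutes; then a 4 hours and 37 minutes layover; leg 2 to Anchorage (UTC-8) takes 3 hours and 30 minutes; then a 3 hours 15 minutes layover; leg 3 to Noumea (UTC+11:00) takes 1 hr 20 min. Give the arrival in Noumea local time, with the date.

Convert departure to UTC: 5:15 AM − 14:00 = 3:15 PM UTC on Jul 6.
Add 15 hours and 10 minutes leg 1 → 6:25 AM UTC (Jul 7).
Add 4 hours and 37 minutes layover in Brisbane → 11:02 AM UTC.
Add 3 hours and 30 minutes leg 2 → 2:32 PM UTC.
Add 3 hours 15 minutes layover in Anchorage → 5:47 PM UTC.
Add 1 hour and 20 minutes leg 3 → 7:07 PM UTC.
Noumea is UTC+11:00, so local arrival = 7:07 PM + 11:00 = 6:07 AM on Jul 8.

6:07 AM on Jul 8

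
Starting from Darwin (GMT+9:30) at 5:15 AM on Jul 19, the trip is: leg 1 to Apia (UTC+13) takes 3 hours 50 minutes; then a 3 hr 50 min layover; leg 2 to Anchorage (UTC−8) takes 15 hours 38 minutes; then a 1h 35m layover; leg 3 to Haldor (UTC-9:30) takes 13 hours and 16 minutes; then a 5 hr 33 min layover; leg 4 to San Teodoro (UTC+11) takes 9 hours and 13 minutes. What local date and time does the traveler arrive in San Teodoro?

Convert departure to UTC: 5:15 AM − 9:30 = 7:45 PM UTC on Jul 18.
Add 3 hours 50 minutes leg 1 → 11:35 PM UTC.
Add 3 hours 50 minutes layover in Apia → 3:25 AM UTC (Jul 19).
Add 15 hours 38 minutes leg 2 → 7:03 PM UTC.
Add 1 hour 35 minutes layover in Anchorage → 8:38 PM UTC.
Add 13 hours 16 minutes leg 3 → 9:54 AM UTC (Jul 20).
Add 5 hours 33 minutes layover in Haldor → 3:27 PM UTC.
Add 9 hours 13 minutes leg 4 → 12:40 AM UTC (Jul 21).
San Teodoro is UTC+11:00, so local arrival = 12:40 AM + 11:00 = 11:40 AM on Jul 21.

11:40 AM on Jul 21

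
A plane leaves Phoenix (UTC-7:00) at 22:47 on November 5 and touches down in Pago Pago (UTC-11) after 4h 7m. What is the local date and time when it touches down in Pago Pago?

22:54 on November 5

Pago Pago is 4:00 behind Phoenix.
After 4 hours 7 minutes it is 02:54 (Nov 6) in Phoenix.
Shift by the zone difference: 02:54 − 4:00 = 22:54 on Nov 5 in Pago Pago.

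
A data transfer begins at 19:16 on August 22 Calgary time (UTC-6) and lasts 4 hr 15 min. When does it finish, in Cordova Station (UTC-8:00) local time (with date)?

21:31 on August 22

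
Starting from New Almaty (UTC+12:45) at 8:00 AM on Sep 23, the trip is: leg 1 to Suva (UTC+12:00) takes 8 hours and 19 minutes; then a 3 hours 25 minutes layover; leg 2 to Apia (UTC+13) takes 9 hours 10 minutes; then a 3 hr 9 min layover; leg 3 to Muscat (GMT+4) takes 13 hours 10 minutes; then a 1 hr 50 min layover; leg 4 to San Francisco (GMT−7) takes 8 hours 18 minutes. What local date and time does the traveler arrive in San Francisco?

11:36 AM on September 24

Convert departure to UTC: 8:00 AM − 12:45 = 7:15 PM UTC on Sep 22.
Add 8 hours 19 minutes leg 1 → 3:34 AM UTC (Sep 23).
Add 3 hours 25 minutes layover in Suva → 6:59 AM UTC.
Add 9 hours 10 minutes leg 2 → 4:09 PM UTC.
Add 3 hours and 9 minutes layover in Apia → 7:18 PM UTC.
Add 13 hours and 10 minutes leg 3 → 8:28 AM UTC (Sep 24).
Add 1 hour and 50 minutes layover in Muscat → 10:18 AM UTC.
Add 8 hours and 18 minutes leg 4 → 6:36 PM UTC.
San Francisco is UTC−7:00, so local arrival = 6:36 PM − 7:00 = 11:36 AM on Sep 24.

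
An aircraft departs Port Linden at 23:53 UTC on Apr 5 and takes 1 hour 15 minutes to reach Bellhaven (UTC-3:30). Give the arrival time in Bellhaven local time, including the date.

Departure is given in UTC: 23:53 on Apr 5.
Add 1 hour and 15 minutes → 01:08 UTC (Apr 6).
Bellhaven is UTC−3:30: 01:08 − 3:30 = 21:38 on Apr 5.

21:38 on April 5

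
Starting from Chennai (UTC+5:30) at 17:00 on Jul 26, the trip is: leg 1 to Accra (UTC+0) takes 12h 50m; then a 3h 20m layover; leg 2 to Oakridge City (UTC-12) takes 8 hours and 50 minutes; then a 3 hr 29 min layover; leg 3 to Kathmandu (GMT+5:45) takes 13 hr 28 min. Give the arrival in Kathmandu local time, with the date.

Convert departure to UTC: 17:00 − 5:30 = 11:30 UTC on Jul 26.
Add 12 hours and 50 minutes leg 1 → 00:20 UTC (Jul 27).
Add 3 hours 20 minutes layover in Accra → 03:40 UTC.
Add 8 hours and 50 minutes leg 2 → 12:30 UTC.
Add 3 hours and 29 minutes layover in Oakridge City → 15:59 UTC.
Add 13 hours and 28 minutes leg 3 → 05:27 UTC (Jul 28).
Kathmandu is UTC+5:45, so local arrival = 05:27 + 5:45 = 11:12 on Jul 28.

11:12 on July 28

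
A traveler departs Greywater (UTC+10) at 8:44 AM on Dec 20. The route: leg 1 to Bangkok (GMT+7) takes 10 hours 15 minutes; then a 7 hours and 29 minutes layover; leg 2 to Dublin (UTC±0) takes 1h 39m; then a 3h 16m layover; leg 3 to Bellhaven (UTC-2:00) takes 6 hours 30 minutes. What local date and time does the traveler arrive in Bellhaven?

Convert departure to UTC: 8:44 AM − 10:00 = 10:44 PM UTC on Dec 19.
Add 10 hours 15 minutes leg 1 → 8:59 AM UTC (Dec 20).
Add 7 hours and 29 minutes layover in Bangkok → 4:28 PM UTC.
Add 1 hour and 39 minutes leg 2 → 6:07 PM UTC.
Add 3 hours and 16 minutes layover in Dublin → 9:23 PM UTC.
Add 6 hours and 30 minutes leg 3 → 3:53 AM UTC (Dec 21).
Bellhaven is UTC−2:00, so local arrival = 3:53 AM − 2:00 = 1:53 AM on Dec 21.

1:53 AM on December 21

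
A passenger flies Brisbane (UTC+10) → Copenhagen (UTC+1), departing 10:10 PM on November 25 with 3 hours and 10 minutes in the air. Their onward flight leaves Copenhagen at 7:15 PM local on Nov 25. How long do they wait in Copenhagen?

Convert departure to UTC: 10:10 PM − 10:00 = 12:10 PM UTC on Nov 25.
Add 3 hours 10 minutes flight time → 3:20 PM UTC.
Copenhagen is UTC+1:00, so local arrival = 3:20 PM + 1:00 = 4:20 PM on Nov 25.
Layover = 7:15 PM − 4:20 PM = 2 hours 55 minutes.

2 hours 55 minutes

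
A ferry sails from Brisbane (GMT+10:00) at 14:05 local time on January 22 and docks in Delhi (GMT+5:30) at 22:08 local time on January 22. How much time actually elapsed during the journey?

Departure in UTC: 14:05 − 10:00 = 04:05 on Jan 22.
Arrival in UTC: 22:08 − 5:30 = 16:38 on Jan 22.
Elapsed = 16:38 − 04:05 = 12 hours 33 minutes.

12 hours 33 minutes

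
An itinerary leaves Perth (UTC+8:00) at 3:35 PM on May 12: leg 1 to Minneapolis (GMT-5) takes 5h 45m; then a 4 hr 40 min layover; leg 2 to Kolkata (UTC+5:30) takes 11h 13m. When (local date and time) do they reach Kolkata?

Convert departure to UTC: 3:35 PM − 8:00 = 7:35 AM UTC on May 12.
Add 5 hours and 45 minutes leg 1 → 1:20 PM UTC.
Add 4 hours and 40 minutes layover in Minneapolis → 6:00 PM UTC.
Add 11 hours and 13 minutes leg 2 → 5:13 AM UTC (May 13).
Kolkata is UTC+5:30, so local arrival = 5:13 AM + 5:30 = 10:43 AM on May 13.

10:43 AM on May 13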